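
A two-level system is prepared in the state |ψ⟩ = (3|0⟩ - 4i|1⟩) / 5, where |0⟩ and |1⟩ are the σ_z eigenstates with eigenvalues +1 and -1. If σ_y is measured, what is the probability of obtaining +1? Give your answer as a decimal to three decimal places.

0.020

|+y⟩ = (|0⟩ + i|1⟩)/√2, so ⟨+y|ψ⟩ = (-1) / (√2·5).
P = |-1|² / 50 = 1/50.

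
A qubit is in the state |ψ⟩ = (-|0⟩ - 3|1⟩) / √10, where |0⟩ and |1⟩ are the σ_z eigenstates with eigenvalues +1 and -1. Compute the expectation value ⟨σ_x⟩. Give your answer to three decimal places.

⟨σ_x⟩ = 2 Re(a* b)/(|a|²+|b|²) with a = -1, b = -3.
a* b = 3, so ⟨σ_x⟩ = 6/10.

0.600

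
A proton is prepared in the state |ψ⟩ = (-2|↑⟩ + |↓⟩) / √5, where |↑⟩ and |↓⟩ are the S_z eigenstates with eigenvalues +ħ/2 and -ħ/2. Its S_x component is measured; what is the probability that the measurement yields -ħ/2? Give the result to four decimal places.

0.9000

|-x⟩ = (|↑⟩ - |↓⟩)/√2, so ⟨-x|ψ⟩ = (-3) / (√2·√5).
P = |-3|² / 10 = 9/10.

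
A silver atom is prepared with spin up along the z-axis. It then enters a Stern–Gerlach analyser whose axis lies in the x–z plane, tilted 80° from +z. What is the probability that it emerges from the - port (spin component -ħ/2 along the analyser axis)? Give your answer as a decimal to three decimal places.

For spin-½, the probability of finding spin-up along an axis at angle θ to the initial spin direction is cos²(θ/2); spin-down is sin²(θ/2).
θ = 80°, so P = sin²(40°) ≈ 0.413.

0.413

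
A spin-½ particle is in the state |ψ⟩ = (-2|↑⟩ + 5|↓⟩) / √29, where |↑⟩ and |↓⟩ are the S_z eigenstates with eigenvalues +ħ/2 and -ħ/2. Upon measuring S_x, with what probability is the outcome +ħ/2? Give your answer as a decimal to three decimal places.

0.155

|+x⟩ = (|↑⟩ + |↓⟩)/√2, so ⟨+x|ψ⟩ = (3) / (√2·√29).
P = |3|² / 58 = 9/58.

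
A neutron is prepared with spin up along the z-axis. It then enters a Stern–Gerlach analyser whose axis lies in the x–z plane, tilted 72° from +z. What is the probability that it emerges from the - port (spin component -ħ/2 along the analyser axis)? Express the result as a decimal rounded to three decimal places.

0.345

For spin-½, the probability of finding spin-up along an axis at angle θ to the initial spin direction is cos²(θ/2); spin-down is sin²(θ/2).
θ = 72°, so P = sin²(36°) ≈ 0.345.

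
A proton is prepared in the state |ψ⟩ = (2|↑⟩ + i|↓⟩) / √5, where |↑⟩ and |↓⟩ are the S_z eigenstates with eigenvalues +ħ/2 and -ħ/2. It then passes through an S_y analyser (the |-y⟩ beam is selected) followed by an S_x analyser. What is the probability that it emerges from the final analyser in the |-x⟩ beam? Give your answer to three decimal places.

First analyser (S_y): P(|-y⟩) = |⟨-y|ψ⟩|² = 1/10.
After stage 1 the state is |-y⟩; P(|-x⟩) = |⟨-x|-y⟩|² = 1/2.
Joint probability = 1/10 × 1/2 = 0.050.

0.050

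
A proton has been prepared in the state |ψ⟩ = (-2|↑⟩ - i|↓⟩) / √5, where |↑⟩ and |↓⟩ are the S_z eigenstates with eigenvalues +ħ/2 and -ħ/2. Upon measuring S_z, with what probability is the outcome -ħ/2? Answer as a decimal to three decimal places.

0.200

The -ħ/2 outcome corresponds to |↓⟩. Its amplitude in |ψ⟩ is -i/√5.
P = |-i|² / 5 = 1/5.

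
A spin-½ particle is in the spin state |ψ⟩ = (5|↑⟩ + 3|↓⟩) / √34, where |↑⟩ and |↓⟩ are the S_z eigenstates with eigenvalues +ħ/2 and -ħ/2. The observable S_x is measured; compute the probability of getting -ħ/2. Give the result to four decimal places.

0.0588

|-x⟩ = (|↑⟩ - |↓⟩)/√2, so ⟨-x|ψ⟩ = (2) / (√2·√34).
P = |2|² / 68 = 4/68.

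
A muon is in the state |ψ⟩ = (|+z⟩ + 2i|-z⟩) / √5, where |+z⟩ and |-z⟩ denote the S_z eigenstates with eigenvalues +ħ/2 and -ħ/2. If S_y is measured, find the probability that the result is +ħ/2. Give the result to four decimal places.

|+y⟩ = (|+z⟩ + i|-z⟩)/√2, so ⟨+y|ψ⟩ = (3) / (√2·√5).
P = |3|² / 10 = 9/10.

0.9000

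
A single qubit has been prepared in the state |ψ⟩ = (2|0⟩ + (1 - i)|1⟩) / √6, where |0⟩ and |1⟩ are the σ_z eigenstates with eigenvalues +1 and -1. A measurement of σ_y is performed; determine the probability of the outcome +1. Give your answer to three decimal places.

0.167

|+y⟩ = (|0⟩ + i|1⟩)/√2, so ⟨+y|ψ⟩ = (1 - i) / (√2·√6).
P = |1 - i|² / 12 = 2/12.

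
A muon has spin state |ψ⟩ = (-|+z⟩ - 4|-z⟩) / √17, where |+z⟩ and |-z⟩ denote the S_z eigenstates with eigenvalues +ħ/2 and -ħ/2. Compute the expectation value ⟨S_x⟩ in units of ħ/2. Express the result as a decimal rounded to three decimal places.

⟨σ_x⟩ = 2 Re(a* b)/(|a|²+|b|²) with a = -1, b = -4.
a* b = 4, so ⟨σ_x⟩ = 8/17.
⟨S_x⟩ = (ħ/2)·⟨σ_x⟩.

0.471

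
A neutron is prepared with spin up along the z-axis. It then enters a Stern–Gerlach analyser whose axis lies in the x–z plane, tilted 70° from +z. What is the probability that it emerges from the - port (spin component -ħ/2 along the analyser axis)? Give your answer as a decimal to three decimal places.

For spin-½, the probability of finding spin-up along an axis at angle θ to the initial spin direction is cos²(θ/2); spin-down is sin²(θ/2).
θ = 70°, so P = sin²(35°) ≈ 0.329.

0.329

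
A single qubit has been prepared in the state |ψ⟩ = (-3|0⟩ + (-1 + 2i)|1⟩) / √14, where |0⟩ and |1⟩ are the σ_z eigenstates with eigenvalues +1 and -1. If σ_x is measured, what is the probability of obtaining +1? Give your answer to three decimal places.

0.714

|+x⟩ = (|0⟩ + |1⟩)/√2, so ⟨+x|ψ⟩ = (-4 + 2i) / (√2·√14).
P = |-4 + 2i|² / 28 = 20/28.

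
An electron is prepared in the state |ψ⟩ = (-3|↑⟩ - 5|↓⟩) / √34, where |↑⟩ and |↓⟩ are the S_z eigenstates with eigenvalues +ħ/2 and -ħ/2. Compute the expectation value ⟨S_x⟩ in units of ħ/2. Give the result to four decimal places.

⟨σ_x⟩ = 2 Re(a* b)/(|a|²+|b|²) with a = -3, b = -5.
a* b = 15, so ⟨σ_x⟩ = 30/34.
⟨S_x⟩ = (ħ/2)·⟨σ_x⟩.

0.8824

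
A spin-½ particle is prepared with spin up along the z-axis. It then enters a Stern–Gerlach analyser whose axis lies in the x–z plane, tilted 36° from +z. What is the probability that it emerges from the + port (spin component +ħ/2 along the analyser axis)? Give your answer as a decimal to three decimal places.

0.905

For spin-½, the probability of finding spin-up along an axis at angle θ to the initial spin direction is cos²(θ/2); spin-down is sin²(θ/2).
θ = 36°, so P = cos²(18°) ≈ 0.905.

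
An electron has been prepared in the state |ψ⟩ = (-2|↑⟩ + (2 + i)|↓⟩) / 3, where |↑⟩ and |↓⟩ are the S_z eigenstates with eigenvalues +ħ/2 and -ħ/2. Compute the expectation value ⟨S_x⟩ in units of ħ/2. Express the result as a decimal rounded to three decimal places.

⟨σ_x⟩ = 2 Re(a* b)/(|a|²+|b|²) with a = -2, b = (2 + i).
a* b = (-4 - 2i), so ⟨σ_x⟩ = -8/9.
⟨S_x⟩ = (ħ/2)·⟨σ_x⟩.

-0.889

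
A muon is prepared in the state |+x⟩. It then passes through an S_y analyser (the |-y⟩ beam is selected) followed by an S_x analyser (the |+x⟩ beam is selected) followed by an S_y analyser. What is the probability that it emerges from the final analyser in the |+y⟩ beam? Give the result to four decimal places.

First analyser (S_y): from |+x⟩, P(|-y⟩) = 1/2.
After stage 1 the state is |-y⟩; P(|+x⟩) = |⟨+x|-y⟩|² = 1/2.
After stage 2 the state is |+x⟩; P(|+y⟩) = |⟨+y|+x⟩|² = 1/2.
Joint probability = 1/2 × 1/2 × 1/2 = 0.1250.

0.1250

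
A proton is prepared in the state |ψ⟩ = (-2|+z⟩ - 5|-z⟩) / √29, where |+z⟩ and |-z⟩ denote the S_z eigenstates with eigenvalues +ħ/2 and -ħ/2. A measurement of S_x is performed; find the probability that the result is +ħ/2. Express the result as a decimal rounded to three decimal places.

0.845

|+x⟩ = (|+z⟩ + |-z⟩)/√2, so ⟨+x|ψ⟩ = (-7) / (√2·√29).
P = |-7|² / 58 = 49/58.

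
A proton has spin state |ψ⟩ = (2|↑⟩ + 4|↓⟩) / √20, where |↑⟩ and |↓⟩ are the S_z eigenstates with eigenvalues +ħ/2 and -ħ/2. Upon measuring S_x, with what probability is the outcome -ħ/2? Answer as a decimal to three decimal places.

|-x⟩ = (|↑⟩ - |↓⟩)/√2, so ⟨-x|ψ⟩ = (-2) / (√2·√20).
P = |-2|² / 40 = 4/40.

0.100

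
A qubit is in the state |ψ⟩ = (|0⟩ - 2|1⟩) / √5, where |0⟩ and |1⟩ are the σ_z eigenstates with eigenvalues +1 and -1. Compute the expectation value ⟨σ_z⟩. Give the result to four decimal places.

⟨σ_z⟩ = |a|² - |b|² divided by |a|²+|b|², with a, b the |0⟩, |1⟩ amplitudes.
= (1 - 4)/5 = -3/5.

-0.6000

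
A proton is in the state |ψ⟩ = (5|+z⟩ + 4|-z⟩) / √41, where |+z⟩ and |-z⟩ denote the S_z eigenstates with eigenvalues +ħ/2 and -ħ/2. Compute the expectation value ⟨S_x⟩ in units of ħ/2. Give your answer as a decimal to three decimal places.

⟨σ_x⟩ = 2 Re(a* b)/(|a|²+|b|²) with a = 5, b = 4.
a* b = 20, so ⟨σ_x⟩ = 40/41.
⟨S_x⟩ = (ħ/2)·⟨σ_x⟩.

0.976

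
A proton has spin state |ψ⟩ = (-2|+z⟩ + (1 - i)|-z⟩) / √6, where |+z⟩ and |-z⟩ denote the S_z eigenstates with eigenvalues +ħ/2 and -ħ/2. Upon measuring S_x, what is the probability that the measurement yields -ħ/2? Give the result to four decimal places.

0.8333

|-x⟩ = (|+z⟩ - |-z⟩)/√2, so ⟨-x|ψ⟩ = (-3 + i) / (√2·√6).
P = |-3 + i|² / 12 = 10/12.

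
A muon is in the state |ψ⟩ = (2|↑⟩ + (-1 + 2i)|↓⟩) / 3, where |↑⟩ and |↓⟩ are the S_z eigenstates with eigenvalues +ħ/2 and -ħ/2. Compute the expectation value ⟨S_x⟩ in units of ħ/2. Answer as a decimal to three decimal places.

-0.444

⟨σ_x⟩ = 2 Re(a* b)/(|a|²+|b|²) with a = 2, b = (-1 + 2i).
a* b = (-2 + 4i), so ⟨σ_x⟩ = -4/9.
⟨S_x⟩ = (ħ/2)·⟨σ_x⟩.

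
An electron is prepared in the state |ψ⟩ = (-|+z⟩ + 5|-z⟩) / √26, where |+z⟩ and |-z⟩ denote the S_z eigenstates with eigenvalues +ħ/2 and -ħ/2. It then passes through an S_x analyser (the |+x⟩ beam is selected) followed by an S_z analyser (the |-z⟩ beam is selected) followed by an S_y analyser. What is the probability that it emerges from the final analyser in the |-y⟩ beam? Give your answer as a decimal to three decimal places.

First analyser (S_x): P(|+x⟩) = |⟨+x|ψ⟩|² = 16/52.
After stage 1 the state is |+x⟩; P(|-z⟩) = |⟨-z|+x⟩|² = 1/2.
After stage 2 the state is |-z⟩; P(|-y⟩) = |⟨-y|-z⟩|² = 1/2.
Joint probability = 16/52 × 1/2 × 1/2 = 0.077.

0.077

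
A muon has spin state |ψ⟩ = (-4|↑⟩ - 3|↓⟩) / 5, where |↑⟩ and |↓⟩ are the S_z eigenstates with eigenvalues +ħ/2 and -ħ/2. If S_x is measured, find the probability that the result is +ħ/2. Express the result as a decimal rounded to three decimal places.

0.980

|+x⟩ = (|↑⟩ + |↓⟩)/√2, so ⟨+x|ψ⟩ = (-7) / (√2·5).
P = |-7|² / 50 = 49/50.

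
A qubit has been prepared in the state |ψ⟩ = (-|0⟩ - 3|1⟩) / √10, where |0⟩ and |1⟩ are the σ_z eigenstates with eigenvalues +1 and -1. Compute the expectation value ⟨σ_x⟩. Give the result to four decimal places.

⟨σ_x⟩ = 2 Re(a* b)/(|a|²+|b|²) with a = -1, b = -3.
a* b = 3, so ⟨σ_x⟩ = 6/10.

0.6000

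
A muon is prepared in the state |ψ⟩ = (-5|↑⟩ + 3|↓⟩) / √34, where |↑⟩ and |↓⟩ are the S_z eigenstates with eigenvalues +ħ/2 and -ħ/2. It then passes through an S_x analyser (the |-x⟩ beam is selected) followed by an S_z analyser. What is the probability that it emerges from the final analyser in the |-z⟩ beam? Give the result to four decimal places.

0.4706

First analyser (S_x): P(|-x⟩) = |⟨-x|ψ⟩|² = 64/68.
After stage 1 the state is |-x⟩; P(|-z⟩) = |⟨-z|-x⟩|² = 1/2.
Joint probability = 64/68 × 1/2 = 0.4706.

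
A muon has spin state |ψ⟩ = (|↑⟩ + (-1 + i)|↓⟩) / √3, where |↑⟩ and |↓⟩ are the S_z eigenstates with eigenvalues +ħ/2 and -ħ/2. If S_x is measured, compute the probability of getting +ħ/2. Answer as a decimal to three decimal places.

|+x⟩ = (|↑⟩ + |↓⟩)/√2, so ⟨+x|ψ⟩ = (i) / (√2·√3).
P = |i|² / 6 = 1/6.

0.167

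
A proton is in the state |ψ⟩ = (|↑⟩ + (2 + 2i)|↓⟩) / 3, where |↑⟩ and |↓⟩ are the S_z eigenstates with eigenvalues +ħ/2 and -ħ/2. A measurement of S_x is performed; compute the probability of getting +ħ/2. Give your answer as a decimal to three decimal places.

|+x⟩ = (|↑⟩ + |↓⟩)/√2, so ⟨+x|ψ⟩ = (3 + 2i) / (√2·3).
P = |3 + 2i|² / 18 = 13/18.

0.722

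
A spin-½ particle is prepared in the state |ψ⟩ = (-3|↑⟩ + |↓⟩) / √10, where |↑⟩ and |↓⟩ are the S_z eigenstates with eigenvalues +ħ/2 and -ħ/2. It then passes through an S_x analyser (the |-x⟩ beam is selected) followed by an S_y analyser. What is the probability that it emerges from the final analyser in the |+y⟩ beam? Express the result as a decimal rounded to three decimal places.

First analyser (S_x): P(|-x⟩) = |⟨-x|ψ⟩|² = 16/20.
After stage 1 the state is |-x⟩; P(|+y⟩) = |⟨+y|-x⟩|² = 1/2.
Joint probability = 16/20 × 1/2 = 0.400.

0.400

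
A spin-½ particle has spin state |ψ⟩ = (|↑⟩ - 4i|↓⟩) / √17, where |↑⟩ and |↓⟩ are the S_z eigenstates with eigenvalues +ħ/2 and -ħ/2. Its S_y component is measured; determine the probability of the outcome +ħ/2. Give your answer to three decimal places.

0.265

|+y⟩ = (|↑⟩ + i|↓⟩)/√2, so ⟨+y|ψ⟩ = (-3) / (√2·√17).
P = |-3|² / 34 = 9/34.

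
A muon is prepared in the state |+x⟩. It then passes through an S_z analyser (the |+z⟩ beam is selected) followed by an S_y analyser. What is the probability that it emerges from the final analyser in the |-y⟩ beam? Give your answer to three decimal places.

First analyser (S_z): from |+x⟩, P(|+z⟩) = 1/2.
After stage 1 the state is |+z⟩; P(|-y⟩) = |⟨-y|+z⟩|² = 1/2.
Joint probability = 1/2 × 1/2 = 0.250.

0.250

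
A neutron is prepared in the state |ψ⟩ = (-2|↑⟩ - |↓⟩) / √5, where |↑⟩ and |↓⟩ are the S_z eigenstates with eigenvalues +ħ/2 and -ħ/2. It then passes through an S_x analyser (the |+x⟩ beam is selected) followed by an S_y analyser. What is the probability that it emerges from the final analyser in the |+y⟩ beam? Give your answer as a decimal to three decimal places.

0.450

First analyser (S_x): P(|+x⟩) = |⟨+x|ψ⟩|² = 9/10.
After stage 1 the state is |+x⟩; P(|+y⟩) = |⟨+y|+x⟩|² = 1/2.
Joint probability = 9/10 × 1/2 = 0.450.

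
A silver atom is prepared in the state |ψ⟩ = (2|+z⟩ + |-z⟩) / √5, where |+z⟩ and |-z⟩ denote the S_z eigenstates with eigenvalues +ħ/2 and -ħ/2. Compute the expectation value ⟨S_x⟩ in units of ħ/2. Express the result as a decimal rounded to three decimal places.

⟨σ_x⟩ = 2 Re(a* b)/(|a|²+|b|²) with a = 2, b = 1.
a* b = 2, so ⟨σ_x⟩ = 4/5.
⟨S_x⟩ = (ħ/2)·⟨σ_x⟩.

0.800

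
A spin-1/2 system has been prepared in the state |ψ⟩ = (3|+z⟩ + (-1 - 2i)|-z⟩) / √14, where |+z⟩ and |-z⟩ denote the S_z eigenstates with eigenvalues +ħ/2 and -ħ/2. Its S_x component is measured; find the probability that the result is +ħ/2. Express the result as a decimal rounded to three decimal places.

|+x⟩ = (|+z⟩ + |-z⟩)/√2, so ⟨+x|ψ⟩ = (2 - 2i) / (√2·√14).
P = |2 - 2i|² / 28 = 8/28.

0.286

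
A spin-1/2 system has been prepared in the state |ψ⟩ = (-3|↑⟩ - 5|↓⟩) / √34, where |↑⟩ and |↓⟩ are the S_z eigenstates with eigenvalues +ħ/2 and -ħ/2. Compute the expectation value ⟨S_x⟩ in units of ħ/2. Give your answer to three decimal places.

0.882

⟨σ_x⟩ = 2 Re(a* b)/(|a|²+|b|²) with a = -3, b = -5.
a* b = 15, so ⟨σ_x⟩ = 30/34.
⟨S_x⟩ = (ħ/2)·⟨σ_x⟩.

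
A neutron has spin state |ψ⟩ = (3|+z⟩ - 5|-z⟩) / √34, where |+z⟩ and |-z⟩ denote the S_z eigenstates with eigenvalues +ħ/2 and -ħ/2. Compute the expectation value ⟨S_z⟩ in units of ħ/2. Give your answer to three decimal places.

⟨σ_z⟩ = |a|² - |b|² divided by |a|²+|b|², with a, b the |+z⟩, |-z⟩ amplitudes.
= (9 - 25)/34 = -16/34.
⟨S_z⟩ = (ħ/2)·⟨σ_z⟩.

-0.471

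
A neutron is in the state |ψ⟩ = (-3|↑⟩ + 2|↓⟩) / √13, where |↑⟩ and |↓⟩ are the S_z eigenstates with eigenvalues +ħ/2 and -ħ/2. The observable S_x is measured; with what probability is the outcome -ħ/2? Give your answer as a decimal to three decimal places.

|-x⟩ = (|↑⟩ - |↓⟩)/√2, so ⟨-x|ψ⟩ = (-5) / (√2·√13).
P = |-5|² / 26 = 25/26.

0.962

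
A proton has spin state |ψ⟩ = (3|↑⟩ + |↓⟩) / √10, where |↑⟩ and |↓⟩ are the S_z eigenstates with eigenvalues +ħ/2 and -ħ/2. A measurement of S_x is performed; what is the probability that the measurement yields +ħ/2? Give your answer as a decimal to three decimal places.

0.800

|+x⟩ = (|↑⟩ + |↓⟩)/√2, so ⟨+x|ψ⟩ = (4) / (√2·√10).
P = |4|² / 20 = 16/20.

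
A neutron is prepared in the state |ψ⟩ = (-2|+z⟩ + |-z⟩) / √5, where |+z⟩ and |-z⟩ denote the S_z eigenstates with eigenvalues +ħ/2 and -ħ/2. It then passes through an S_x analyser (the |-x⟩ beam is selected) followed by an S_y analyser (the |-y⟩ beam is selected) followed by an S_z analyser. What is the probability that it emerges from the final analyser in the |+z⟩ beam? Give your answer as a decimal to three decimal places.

First analyser (S_x): P(|-x⟩) = |⟨-x|ψ⟩|² = 9/10.
After stage 1 the state is |-x⟩; P(|-y⟩) = |⟨-y|-x⟩|² = 1/2.
After stage 2 the state is |-y⟩; P(|+z⟩) = |⟨+z|-y⟩|² = 1/2.
Joint probability = 9/10 × 1/2 × 1/2 = 0.225.

0.225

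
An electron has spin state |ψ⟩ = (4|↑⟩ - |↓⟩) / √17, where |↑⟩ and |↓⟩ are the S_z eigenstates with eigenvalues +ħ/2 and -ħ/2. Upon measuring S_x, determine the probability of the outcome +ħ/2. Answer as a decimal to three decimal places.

|+x⟩ = (|↑⟩ + |↓⟩)/√2, so ⟨+x|ψ⟩ = (3) / (√2·√17).
P = |3|² / 34 = 9/34.

0.265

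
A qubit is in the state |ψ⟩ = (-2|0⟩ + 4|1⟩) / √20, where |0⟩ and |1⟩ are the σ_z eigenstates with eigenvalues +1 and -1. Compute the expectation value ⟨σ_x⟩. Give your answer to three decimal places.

⟨σ_x⟩ = 2 Re(a* b)/(|a|²+|b|²) with a = -2, b = 4.
a* b = -8, so ⟨σ_x⟩ = -16/20.

-0.800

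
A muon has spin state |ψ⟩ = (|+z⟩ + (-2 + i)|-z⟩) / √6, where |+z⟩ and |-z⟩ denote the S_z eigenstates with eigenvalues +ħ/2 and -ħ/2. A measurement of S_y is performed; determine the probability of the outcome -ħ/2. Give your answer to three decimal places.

|-y⟩ = (|+z⟩ - i|-z⟩)/√2, so ⟨-y|ψ⟩ = (-2i) / (√2·√6).
P = |-2i|² / 12 = 4/12.

0.333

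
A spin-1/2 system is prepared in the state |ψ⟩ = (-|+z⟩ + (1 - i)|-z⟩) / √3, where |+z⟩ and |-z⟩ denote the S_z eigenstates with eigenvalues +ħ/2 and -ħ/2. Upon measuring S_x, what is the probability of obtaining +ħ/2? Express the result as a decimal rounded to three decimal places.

|+x⟩ = (|+z⟩ + |-z⟩)/√2, so ⟨+x|ψ⟩ = (-i) / (√2·√3).
P = |-i|² / 6 = 1/6.

0.167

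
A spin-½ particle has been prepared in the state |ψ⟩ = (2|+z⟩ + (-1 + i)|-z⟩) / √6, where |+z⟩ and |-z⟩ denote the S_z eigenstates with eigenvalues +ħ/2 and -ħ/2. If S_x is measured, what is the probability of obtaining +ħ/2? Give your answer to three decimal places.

|+x⟩ = (|+z⟩ + |-z⟩)/√2, so ⟨+x|ψ⟩ = (1 + i) / (√2·√6).
P = |1 + i|² / 12 = 2/12.

0.167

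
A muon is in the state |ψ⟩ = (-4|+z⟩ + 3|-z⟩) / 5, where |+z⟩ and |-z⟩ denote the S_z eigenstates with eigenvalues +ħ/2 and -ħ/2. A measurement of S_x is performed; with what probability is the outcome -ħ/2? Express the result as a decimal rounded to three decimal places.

|-x⟩ = (|+z⟩ - |-z⟩)/√2, so ⟨-x|ψ⟩ = (-7) / (√2·5).
P = |-7|² / 50 = 49/50.

0.980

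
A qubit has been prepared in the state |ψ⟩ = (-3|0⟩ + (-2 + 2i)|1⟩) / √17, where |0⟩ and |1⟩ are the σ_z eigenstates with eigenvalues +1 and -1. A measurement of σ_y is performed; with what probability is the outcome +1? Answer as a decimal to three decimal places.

|+y⟩ = (|0⟩ + i|1⟩)/√2, so ⟨+y|ψ⟩ = (-1 + 2i) / (√2·√17).
P = |-1 + 2i|² / 34 = 5/34.

0.147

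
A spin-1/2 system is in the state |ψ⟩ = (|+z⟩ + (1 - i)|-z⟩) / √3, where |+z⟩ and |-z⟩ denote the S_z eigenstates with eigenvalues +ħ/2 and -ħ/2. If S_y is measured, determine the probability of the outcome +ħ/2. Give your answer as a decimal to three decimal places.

0.167

|+y⟩ = (|+z⟩ + i|-z⟩)/√2, so ⟨+y|ψ⟩ = (-i) / (√2·√3).
P = |-i|² / 6 = 1/6.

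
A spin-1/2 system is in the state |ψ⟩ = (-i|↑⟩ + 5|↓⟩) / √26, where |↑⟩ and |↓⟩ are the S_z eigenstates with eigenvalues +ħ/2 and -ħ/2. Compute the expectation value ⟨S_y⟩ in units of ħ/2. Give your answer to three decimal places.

⟨σ_y⟩ = 2 Im(a* b)/(|a|²+|b|²) with a = -i, b = 5.
a* b = 5i, so ⟨σ_y⟩ = 10/26.
⟨S_y⟩ = (ħ/2)·⟨σ_y⟩.

0.385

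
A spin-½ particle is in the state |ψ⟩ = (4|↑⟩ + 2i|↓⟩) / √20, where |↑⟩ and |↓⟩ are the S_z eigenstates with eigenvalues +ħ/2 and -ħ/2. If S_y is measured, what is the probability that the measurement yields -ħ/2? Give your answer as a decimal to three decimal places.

0.100

|-y⟩ = (|↑⟩ - i|↓⟩)/√2, so ⟨-y|ψ⟩ = (2) / (√2·√20).
P = |2|² / 40 = 4/40.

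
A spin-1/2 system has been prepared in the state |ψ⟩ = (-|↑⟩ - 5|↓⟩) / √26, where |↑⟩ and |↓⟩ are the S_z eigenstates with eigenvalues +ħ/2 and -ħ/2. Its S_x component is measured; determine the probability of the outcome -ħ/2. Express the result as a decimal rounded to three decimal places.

0.308

|-x⟩ = (|↑⟩ - |↓⟩)/√2, so ⟨-x|ψ⟩ = (4) / (√2·√26).
P = |4|² / 52 = 16/52.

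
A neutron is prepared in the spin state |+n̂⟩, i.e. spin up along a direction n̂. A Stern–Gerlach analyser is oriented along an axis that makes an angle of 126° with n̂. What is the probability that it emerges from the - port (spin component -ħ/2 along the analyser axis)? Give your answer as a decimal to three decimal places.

0.794

For spin-½, the probability of finding spin-up along an axis at angle θ to the initial spin direction is cos²(θ/2); spin-down is sin²(θ/2).
θ = 126°, so P = sin²(63°) ≈ 0.794.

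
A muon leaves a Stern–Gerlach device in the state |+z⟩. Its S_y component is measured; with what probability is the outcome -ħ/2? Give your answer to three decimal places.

In the S_z basis, |+z⟩ = |+z⟩ and |-y⟩ = (|+z⟩ - i|-z⟩)/√2.
|⟨-y|+z⟩|² = 1/2.

0.500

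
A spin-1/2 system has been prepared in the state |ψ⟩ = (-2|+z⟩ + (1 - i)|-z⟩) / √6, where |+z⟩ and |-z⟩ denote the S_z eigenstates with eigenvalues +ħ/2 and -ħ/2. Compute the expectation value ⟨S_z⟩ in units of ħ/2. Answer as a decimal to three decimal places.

0.333

⟨σ_z⟩ = |a|² - |b|² divided by |a|²+|b|², with a, b the |+z⟩, |-z⟩ amplitudes.
= (4 - 2)/6 = 2/6.
⟨S_z⟩ = (ħ/2)·⟨σ_z⟩.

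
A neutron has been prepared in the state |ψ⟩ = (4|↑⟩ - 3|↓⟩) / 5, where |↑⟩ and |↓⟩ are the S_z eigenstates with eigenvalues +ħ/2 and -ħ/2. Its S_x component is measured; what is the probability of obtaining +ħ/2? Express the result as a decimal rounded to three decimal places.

|+x⟩ = (|↑⟩ + |↓⟩)/√2, so ⟨+x|ψ⟩ = (1) / (√2·5).
P = |1|² / 50 = 1/50.

0.020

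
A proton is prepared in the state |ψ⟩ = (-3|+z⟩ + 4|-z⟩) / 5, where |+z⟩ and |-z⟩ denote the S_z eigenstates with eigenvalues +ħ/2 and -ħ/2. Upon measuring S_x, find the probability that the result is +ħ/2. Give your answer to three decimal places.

|+x⟩ = (|+z⟩ + |-z⟩)/√2, so ⟨+x|ψ⟩ = (1) / (√2·5).
P = |1|² / 50 = 1/50.

0.020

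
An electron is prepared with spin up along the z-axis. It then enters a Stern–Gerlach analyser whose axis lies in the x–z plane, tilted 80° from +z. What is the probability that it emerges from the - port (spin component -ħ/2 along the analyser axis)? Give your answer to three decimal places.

0.413

For spin-½, the probability of finding spin-up along an axis at angle θ to the initial spin direction is cos²(θ/2); spin-down is sin²(θ/2).
θ = 80°, so P = sin²(40°) ≈ 0.413.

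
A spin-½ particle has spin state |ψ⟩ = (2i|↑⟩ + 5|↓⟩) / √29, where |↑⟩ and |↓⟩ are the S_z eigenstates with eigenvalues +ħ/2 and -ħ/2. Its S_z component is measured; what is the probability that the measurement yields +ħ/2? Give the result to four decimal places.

0.1379

The +ħ/2 outcome corresponds to |↑⟩. Its amplitude in |ψ⟩ is 2i/√29.
P = |2i|² / 29 = 4/29.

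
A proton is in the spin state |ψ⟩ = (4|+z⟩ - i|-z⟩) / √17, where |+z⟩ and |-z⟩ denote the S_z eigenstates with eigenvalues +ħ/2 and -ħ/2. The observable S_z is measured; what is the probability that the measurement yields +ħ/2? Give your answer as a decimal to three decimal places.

0.941

The +ħ/2 outcome corresponds to |+z⟩. Its amplitude in |ψ⟩ is 4/√17.
P = |4|² / 17 = 16/17.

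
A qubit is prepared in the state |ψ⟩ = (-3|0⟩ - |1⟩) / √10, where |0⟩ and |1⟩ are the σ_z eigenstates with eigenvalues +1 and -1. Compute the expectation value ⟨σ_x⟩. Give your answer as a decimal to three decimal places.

⟨σ_x⟩ = 2 Re(a* b)/(|a|²+|b|²) with a = -3, b = -1.
a* b = 3, so ⟨σ_x⟩ = 6/10.

0.600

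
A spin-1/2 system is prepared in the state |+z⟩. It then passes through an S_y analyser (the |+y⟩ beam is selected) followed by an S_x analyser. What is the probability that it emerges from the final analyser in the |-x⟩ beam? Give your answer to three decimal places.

First analyser (S_y): from |+z⟩, P(|+y⟩) = 1/2.
After stage 1 the state is |+y⟩; P(|-x⟩) = |⟨-x|+y⟩|² = 1/2.
Joint probability = 1/2 × 1/2 = 0.250.

0.250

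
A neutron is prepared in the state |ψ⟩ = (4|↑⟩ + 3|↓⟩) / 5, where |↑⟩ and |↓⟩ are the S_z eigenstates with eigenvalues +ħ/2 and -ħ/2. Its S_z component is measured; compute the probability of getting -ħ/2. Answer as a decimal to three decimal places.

0.360

The -ħ/2 outcome corresponds to |↓⟩. Its amplitude in |ψ⟩ is 3/5.
P = |3|² / 25 = 9/25.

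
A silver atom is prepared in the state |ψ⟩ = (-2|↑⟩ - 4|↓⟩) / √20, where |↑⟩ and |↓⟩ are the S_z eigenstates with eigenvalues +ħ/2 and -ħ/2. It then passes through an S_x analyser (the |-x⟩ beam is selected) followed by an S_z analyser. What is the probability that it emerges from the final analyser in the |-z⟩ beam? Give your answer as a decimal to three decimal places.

0.050

First analyser (S_x): P(|-x⟩) = |⟨-x|ψ⟩|² = 4/40.
After stage 1 the state is |-x⟩; P(|-z⟩) = |⟨-z|-x⟩|² = 1/2.
Joint probability = 4/40 × 1/2 = 0.050.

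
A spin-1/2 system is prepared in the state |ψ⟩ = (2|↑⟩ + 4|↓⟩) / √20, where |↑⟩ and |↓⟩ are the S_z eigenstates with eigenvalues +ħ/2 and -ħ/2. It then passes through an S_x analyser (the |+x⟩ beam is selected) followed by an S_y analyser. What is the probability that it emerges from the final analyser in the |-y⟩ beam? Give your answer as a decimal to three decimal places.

First analyser (S_x): P(|+x⟩) = |⟨+x|ψ⟩|² = 36/40.
After stage 1 the state is |+x⟩; P(|-y⟩) = |⟨-y|+x⟩|² = 1/2.
Joint probability = 36/40 × 1/2 = 0.450.

0.450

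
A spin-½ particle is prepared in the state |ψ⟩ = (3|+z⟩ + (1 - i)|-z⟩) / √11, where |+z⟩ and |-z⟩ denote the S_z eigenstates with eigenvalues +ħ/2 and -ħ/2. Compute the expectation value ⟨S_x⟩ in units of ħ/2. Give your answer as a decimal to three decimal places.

0.545

⟨σ_x⟩ = 2 Re(a* b)/(|a|²+|b|²) with a = 3, b = (1 - i).
a* b = (3 - 3i), so ⟨σ_x⟩ = 6/11.
⟨S_x⟩ = (ħ/2)·⟨σ_x⟩.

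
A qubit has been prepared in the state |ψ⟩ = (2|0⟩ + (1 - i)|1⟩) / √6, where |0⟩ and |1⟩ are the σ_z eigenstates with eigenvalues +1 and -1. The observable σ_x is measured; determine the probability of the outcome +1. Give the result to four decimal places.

0.8333

|+x⟩ = (|0⟩ + |1⟩)/√2, so ⟨+x|ψ⟩ = (3 - i) / (√2·√6).
P = |3 - i|² / 12 = 10/12.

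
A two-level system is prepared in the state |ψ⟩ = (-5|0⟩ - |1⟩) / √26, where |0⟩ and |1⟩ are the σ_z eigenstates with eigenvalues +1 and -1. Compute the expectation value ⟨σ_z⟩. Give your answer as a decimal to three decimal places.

0.923

⟨σ_z⟩ = |a|² - |b|² divided by |a|²+|b|², with a, b the |0⟩, |1⟩ amplitudes.
= (25 - 1)/26 = 24/26.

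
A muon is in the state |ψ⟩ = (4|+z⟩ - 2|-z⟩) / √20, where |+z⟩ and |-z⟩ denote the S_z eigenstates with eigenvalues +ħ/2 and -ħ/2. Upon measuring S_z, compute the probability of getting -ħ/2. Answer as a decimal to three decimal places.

0.200

The -ħ/2 outcome corresponds to |-z⟩. Its amplitude in |ψ⟩ is -2/√20.
P = |-2|² / 20 = 4/20.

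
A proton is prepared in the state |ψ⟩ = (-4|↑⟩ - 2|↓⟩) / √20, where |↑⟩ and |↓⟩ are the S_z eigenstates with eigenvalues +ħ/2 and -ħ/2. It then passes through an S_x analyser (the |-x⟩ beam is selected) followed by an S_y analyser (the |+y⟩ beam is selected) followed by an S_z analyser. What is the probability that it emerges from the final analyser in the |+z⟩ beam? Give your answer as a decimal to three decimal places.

0.025

First analyser (S_x): P(|-x⟩) = |⟨-x|ψ⟩|² = 4/40.
After stage 1 the state is |-x⟩; P(|+y⟩) = |⟨+y|-x⟩|² = 1/2.
After stage 2 the state is |+y⟩; P(|+z⟩) = |⟨+z|+y⟩|² = 1/2.
Joint probability = 4/40 × 1/2 × 1/2 = 0.025.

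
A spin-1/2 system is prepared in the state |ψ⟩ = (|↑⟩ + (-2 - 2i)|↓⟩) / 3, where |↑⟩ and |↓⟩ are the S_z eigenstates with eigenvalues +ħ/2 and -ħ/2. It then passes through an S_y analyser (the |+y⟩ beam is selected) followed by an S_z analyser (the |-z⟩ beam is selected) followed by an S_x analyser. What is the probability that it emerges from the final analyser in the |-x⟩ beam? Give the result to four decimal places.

First analyser (S_y): P(|+y⟩) = |⟨+y|ψ⟩|² = 5/18.
After stage 1 the state is |+y⟩; P(|-z⟩) = |⟨-z|+y⟩|² = 1/2.
After stage 2 the state is |-z⟩; P(|-x⟩) = |⟨-x|-z⟩|² = 1/2.
Joint probability = 5/18 × 1/2 × 1/2 = 0.0694.

0.0694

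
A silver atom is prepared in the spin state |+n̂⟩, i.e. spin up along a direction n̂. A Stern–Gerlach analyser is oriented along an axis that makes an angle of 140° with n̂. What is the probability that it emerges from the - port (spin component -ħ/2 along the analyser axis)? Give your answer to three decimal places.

For spin-½, the probability of finding spin-up along an axis at angle θ to the initial spin direction is cos²(θ/2); spin-down is sin²(θ/2).
θ = 140°, so P = sin²(70°) ≈ 0.883.

0.883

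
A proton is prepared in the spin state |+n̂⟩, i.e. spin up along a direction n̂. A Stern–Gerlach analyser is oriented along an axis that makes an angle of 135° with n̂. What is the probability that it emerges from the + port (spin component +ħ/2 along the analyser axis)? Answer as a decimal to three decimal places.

0.146

For spin-½, the probability of finding spin-up along an axis at angle θ to the initial spin direction is cos²(θ/2); spin-down is sin²(θ/2).
θ = 135°, so P = cos²(67.5°) ≈ 0.146.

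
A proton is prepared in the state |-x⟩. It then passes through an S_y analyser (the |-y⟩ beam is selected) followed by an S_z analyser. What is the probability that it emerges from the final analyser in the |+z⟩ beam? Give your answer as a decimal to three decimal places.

First analyser (S_y): from |-x⟩, P(|-y⟩) = 1/2.
After stage 1 the state is |-y⟩; P(|+z⟩) = |⟨+z|-y⟩|² = 1/2.
Joint probability = 1/2 × 1/2 = 0.250.

0.250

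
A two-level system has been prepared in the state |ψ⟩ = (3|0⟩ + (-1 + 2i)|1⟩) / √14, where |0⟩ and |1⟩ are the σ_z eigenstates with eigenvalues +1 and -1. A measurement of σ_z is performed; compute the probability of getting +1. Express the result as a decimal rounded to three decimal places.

The +1 outcome corresponds to |0⟩. Its amplitude in |ψ⟩ is 3/√14.
P = |3|² / 14 = 9/14.

0.643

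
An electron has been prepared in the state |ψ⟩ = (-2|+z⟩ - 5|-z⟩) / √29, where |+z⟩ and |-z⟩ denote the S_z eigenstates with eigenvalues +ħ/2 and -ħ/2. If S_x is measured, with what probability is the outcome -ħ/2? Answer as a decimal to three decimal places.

0.155

|-x⟩ = (|+z⟩ - |-z⟩)/√2, so ⟨-x|ψ⟩ = (3) / (√2·√29).
P = |3|² / 58 = 9/58.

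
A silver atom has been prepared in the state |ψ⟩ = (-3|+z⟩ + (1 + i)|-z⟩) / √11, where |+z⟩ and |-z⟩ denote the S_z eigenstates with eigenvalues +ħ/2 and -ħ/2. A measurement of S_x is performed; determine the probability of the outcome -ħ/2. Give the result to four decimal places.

0.7727

|-x⟩ = (|+z⟩ - |-z⟩)/√2, so ⟨-x|ψ⟩ = (-4 - i) / (√2·√11).
P = |-4 - i|² / 22 = 17/22.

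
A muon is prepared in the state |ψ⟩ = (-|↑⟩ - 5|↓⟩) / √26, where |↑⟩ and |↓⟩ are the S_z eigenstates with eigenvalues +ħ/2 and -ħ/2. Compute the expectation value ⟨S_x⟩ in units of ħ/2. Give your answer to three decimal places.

⟨σ_x⟩ = 2 Re(a* b)/(|a|²+|b|²) with a = -1, b = -5.
a* b = 5, so ⟨σ_x⟩ = 10/26.
⟨S_x⟩ = (ħ/2)·⟨σ_x⟩.

0.385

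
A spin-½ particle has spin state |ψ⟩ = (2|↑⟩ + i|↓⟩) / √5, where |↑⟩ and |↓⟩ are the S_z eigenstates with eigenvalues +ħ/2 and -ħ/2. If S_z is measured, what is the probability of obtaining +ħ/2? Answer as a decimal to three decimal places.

0.800

The +ħ/2 outcome corresponds to |↑⟩. Its amplitude in |ψ⟩ is 2/√5.
P = |2|² / 5 = 4/5.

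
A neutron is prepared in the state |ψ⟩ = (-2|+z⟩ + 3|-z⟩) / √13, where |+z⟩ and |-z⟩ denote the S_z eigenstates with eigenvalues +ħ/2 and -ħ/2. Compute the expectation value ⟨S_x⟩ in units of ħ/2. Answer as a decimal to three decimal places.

-0.923

⟨σ_x⟩ = 2 Re(a* b)/(|a|²+|b|²) with a = -2, b = 3.
a* b = -6, so ⟨σ_x⟩ = -12/13.
⟨S_x⟩ = (ħ/2)·⟨σ_x⟩.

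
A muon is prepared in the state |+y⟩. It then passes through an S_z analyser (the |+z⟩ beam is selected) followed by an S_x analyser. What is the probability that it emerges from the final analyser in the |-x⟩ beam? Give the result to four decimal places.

0.2500

First analyser (S_z): from |+y⟩, P(|+z⟩) = 1/2.
After stage 1 the state is |+z⟩; P(|-x⟩) = |⟨-x|+z⟩|² = 1/2.
Joint probability = 1/2 × 1/2 = 0.2500.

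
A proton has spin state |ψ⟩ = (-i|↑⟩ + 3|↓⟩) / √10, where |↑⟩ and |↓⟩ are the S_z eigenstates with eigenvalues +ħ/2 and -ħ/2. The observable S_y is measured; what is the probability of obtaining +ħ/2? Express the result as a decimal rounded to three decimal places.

|+y⟩ = (|↑⟩ + i|↓⟩)/√2, so ⟨+y|ψ⟩ = (-4i) / (√2·√10).
P = |-4i|² / 20 = 16/20.

0.800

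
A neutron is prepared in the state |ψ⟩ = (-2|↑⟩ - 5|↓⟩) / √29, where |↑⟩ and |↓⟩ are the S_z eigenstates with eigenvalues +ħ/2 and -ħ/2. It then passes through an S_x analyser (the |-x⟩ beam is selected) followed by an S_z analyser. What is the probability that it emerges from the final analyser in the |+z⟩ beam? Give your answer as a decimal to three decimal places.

First analyser (S_x): P(|-x⟩) = |⟨-x|ψ⟩|² = 9/58.
After stage 1 the state is |-x⟩; P(|+z⟩) = |⟨+z|-x⟩|² = 1/2.
Joint probability = 9/58 × 1/2 = 0.078.

0.078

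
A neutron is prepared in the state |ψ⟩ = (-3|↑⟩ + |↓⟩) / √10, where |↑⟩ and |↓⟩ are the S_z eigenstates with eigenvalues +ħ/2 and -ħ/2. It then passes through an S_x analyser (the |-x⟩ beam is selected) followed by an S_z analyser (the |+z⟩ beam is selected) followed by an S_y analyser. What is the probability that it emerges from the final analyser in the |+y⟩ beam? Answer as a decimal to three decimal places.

0.200

First analyser (S_x): P(|-x⟩) = |⟨-x|ψ⟩|² = 16/20.
After stage 1 the state is |-x⟩; P(|+z⟩) = |⟨+z|-x⟩|² = 1/2.
After stage 2 the state is |+z⟩; P(|+y⟩) = |⟨+y|+z⟩|² = 1/2.
Joint probability = 16/20 × 1/2 × 1/2 = 0.200.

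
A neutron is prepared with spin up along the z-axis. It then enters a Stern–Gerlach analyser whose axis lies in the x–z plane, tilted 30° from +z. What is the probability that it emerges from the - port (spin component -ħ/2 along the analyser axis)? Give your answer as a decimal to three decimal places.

0.067

For spin-½, the probability of finding spin-up along an axis at angle θ to the initial spin direction is cos²(θ/2); spin-down is sin²(θ/2).
θ = 30°, so P = sin²(15°) ≈ 0.067.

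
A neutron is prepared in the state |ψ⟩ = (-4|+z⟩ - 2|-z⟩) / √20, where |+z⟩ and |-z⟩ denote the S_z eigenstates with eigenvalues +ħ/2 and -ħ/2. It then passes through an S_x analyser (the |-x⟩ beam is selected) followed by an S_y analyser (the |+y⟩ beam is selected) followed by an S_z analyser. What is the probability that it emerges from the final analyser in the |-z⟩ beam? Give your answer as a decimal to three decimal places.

First analyser (S_x): P(|-x⟩) = |⟨-x|ψ⟩|² = 4/40.
After stage 1 the state is |-x⟩; P(|+y⟩) = |⟨+y|-x⟩|² = 1/2.
After stage 2 the state is |+y⟩; P(|-z⟩) = |⟨-z|+y⟩|² = 1/2.
Joint probability = 4/40 × 1/2 × 1/2 = 0.025.

0.025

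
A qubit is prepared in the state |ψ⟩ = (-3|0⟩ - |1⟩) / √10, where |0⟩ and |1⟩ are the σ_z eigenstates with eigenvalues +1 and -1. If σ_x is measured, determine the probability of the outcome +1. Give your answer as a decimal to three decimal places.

|+x⟩ = (|0⟩ + |1⟩)/√2, so ⟨+x|ψ⟩ = (-4) / (√2·√10).
P = |-4|² / 20 = 16/20.

0.800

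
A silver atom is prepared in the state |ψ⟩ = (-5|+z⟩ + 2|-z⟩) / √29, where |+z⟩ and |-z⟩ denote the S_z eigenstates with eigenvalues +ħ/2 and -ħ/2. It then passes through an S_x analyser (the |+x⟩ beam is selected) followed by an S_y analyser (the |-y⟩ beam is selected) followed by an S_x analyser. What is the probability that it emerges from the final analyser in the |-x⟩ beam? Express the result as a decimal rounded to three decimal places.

0.039

First analyser (S_x): P(|+x⟩) = |⟨+x|ψ⟩|² = 9/58.
After stage 1 the state is |+x⟩; P(|-y⟩) = |⟨-y|+x⟩|² = 1/2.
After stage 2 the state is |-y⟩; P(|-x⟩) = |⟨-x|-y⟩|² = 1/2.
Joint probability = 9/58 × 1/2 × 1/2 = 0.039.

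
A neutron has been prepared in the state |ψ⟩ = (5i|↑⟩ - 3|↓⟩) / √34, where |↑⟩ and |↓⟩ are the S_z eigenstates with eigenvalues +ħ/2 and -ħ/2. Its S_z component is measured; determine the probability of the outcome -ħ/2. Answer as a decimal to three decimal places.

The -ħ/2 outcome corresponds to |↓⟩. Its amplitude in |ψ⟩ is -3/√34.
P = |-3|² / 34 = 9/34.

0.265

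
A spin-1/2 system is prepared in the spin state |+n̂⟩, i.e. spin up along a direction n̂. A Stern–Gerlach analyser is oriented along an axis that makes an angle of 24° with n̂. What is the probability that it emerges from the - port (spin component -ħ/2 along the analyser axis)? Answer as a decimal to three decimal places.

For spin-½, the probability of finding spin-up along an axis at angle θ to the initial spin direction is cos²(θ/2); spin-down is sin²(θ/2).
θ = 24°, so P = sin²(12°) ≈ 0.043.

0.043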